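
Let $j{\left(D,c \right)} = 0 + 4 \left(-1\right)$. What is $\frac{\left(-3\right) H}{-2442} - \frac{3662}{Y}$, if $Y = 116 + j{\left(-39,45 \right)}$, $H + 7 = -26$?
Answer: $- \frac{67831}{2072} \approx -32.737$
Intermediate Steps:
$H = -33$ ($H = -7 - 26 = -33$)
$j{\left(D,c \right)} = -4$ ($j{\left(D,c \right)} = 0 - 4 = -4$)
$Y = 112$ ($Y = 116 - 4 = 112$)
$\frac{\left(-3\right) H}{-2442} - \frac{3662}{Y} = \frac{\left(-3\right) \left(-33\right)}{-2442} - \frac{3662}{112} = 99 \left(- \frac{1}{2442}\right) - \frac{1831}{56} = - \frac{3}{74} - \frac{1831}{56} = - \frac{67831}{2072}$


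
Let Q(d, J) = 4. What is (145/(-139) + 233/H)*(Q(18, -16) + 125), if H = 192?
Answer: 195521/8896 ≈ 21.979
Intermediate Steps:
(145/(-139) + 233/H)*(Q(18, -16) + 125) = (145/(-139) + 233/192)*(4 + 125) = (145*(-1/139) + 233*(1/192))*129 = (-145/139 + 233/192)*129 = (4547/26688)*129 = 195521/8896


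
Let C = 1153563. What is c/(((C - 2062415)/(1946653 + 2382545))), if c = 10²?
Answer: -108229950/227213 ≈ -476.34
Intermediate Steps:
c = 100
c/(((C - 2062415)/(1946653 + 2382545))) = 100/(((1153563 - 2062415)/(1946653 + 2382545))) = 100/((-908852/4329198)) = 100/((-908852*1/4329198)) = 100/(-454426/2164599) = 100*(-2164599/454426) = -108229950/227213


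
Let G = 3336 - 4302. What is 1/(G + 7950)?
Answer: 1/6984 ≈ 0.00014318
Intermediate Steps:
G = -966
1/(G + 7950) = 1/(-966 + 7950) = 1/6984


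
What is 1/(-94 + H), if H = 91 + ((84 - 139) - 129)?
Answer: -1/187 ≈ -0.0053476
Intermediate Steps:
H = -93 (H = 91 + (-55 - 129) = 91 - 184 = -93)
1/(-94 + H) = 1/(-94 - 93) = 1/(-187) = -1/187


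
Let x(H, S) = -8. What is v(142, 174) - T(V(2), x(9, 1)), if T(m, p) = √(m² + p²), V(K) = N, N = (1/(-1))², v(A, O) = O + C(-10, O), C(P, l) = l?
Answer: 348 - √65 ≈ 339.94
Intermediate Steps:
v(A, O) = 2*O (v(A, O) = O + O = 2*O)
N = 1 (N = (1*(-1))² = (-1)² = 1)
V(K) = 1
v(142, 174) - T(V(2), x(9, 1)) = 2*174 - √(1² + (-8)²) = 348 - √(1 + 64) = 348 - √65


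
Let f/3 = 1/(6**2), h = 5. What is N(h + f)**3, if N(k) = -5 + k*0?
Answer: -125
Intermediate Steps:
f = 1/12 (f = 3/(6**2) = 3/36 = 3*(1/36) = 1/12 ≈ 0.083333)
N(k) = -5 (N(k) = -5 + 0 = -5)
N(h + f)**3 = (-5)**3 = -125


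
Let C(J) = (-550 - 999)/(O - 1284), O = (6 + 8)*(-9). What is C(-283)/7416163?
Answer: 1549/10456789830 ≈ 1.4813e-7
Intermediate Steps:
O = -126 (O = 14*(-9) = -126)
C(J) = 1549/1410 (C(J) = (-550 - 999)/(-126 - 1284) = -1549/(-1410) = -1549*(-1/1410) = 1549/1410)
C(-283)/7416163 = (1549/1410)/7416163 = (1549/1410)*(1/7416163) = 1549/10456789830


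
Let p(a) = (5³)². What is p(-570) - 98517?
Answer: -82892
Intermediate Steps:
p(a) = 15625 (p(a) = 125² = 15625)
p(-570) - 98517 = 15625 - 98517 = -82892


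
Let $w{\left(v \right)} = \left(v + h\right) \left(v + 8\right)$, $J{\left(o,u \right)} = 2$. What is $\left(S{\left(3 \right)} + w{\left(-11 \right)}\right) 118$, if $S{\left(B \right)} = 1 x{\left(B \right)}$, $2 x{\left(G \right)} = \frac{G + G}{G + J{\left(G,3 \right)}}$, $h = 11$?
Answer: $\frac{354}{5} \approx 70.8$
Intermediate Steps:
$x{\left(G \right)} = \frac{G}{2 + G}$ ($x{\left(G \right)} = \frac{\left(G + G\right) \frac{1}{G + 2}}{2} = \frac{2 G \frac{1}{2 + G}}{2} = \frac{G}{2 + G}$)
$S{\left(B \right)} = \frac{B}{2 + B}$ ($S{\left(B \right)} = 1 \frac{B}{2 + B} = \frac{B}{2 + B}$)
$w{\left(v \right)} = \left(8 + v\right) \left(11 + v\right)$ ($w{\left(v \right)} = \left(v + 11\right) \left(v + 8\right) = \left(11 + v\right) \left(8 + v\right) = \left(8 + v\right) \left(11 + v\right)$)
$\left(S{\left(3 \right)} + w{\left(-11 \right)}\right) 118 = \left(\frac{3}{2 + 3} + \left(88 + \left(-11\right)^{2} + 19 \left(-11\right)\right)\right) 118 = \left(\frac{3}{5} + \left(88 + 121 - 209\right)\right) 118 = \left(3 \cdot \frac{1}{5} + 0\right) 118 = \left(\frac{3}{5} + 0\right) 118 = \frac{3}{5} \cdot 118 = \frac{354}{5}$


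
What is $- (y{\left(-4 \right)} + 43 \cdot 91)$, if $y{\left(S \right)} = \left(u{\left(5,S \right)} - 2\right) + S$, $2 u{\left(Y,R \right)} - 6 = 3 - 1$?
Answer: $-3911$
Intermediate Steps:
$u{\left(Y,R \right)} = 4$ ($u{\left(Y,R \right)} = 3 + \frac{3 - 1}{2} = 3 + \frac{1}{2} \cdot 2 = 3 + 1 = 4$)
$y{\left(S \right)} = 2 + S$ ($y{\left(S \right)} = \left(4 - 2\right) + S = 2 + S$)
$- (y{\left(-4 \right)} + 43 \cdot 91) = - (\left(2 - 4\right) + 43 \cdot 91) = - (-2 + 3913) = \left(-1\right) 3911 = -3911$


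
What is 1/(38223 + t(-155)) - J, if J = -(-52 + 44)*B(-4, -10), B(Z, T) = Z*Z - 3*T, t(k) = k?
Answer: -14009023/38068 ≈ -368.00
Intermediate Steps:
B(Z, T) = Z**2 - 3*T
J = 368 (J = -(-52 + 44)*((-4)**2 - 3*(-10)) = -(-8)*(16 + 30) = -(-8)*46 = -1*(-368) = 368)
1/(38223 + t(-155)) - J = 1/(38223 - 155) - 1*368 = 1/38068 - 368 = -14009023/38068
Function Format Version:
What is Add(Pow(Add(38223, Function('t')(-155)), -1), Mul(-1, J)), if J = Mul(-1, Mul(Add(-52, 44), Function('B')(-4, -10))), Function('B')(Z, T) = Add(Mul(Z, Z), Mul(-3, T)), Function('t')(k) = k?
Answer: Rational(-14009023, 38068) ≈ -368.00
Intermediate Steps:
Function('B')(Z, T) = Add(Pow(Z, 2), Mul(-3, T))
J = 368 (J = Mul(-1, Mul(Add(-52, 44), Add(Pow(-4, 2), Mul(-3, -10)))) = Mul(-1, Mul(-8, Add(16, 30))) = Mul(-1, Mul(-8, 46)) = Mul(-1, -368) = 368)
Add(Pow(Add(38223, Function('t')(-155)), -1), Mul(-1, J)) = Add(Pow(Add(38223, -155), -1), Mul(-1, 368)) = Add(Pow(38068, -1), -368) = Add(Rational(1, 38068), -368) = Rational(-14009023, 38068)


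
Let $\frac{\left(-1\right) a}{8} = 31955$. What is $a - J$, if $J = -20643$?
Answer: $-234997$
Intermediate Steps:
$a = -255640$ ($a = \left(-8\right) 31955 = -255640$)
$a - J = -255640 - -20643 = -255640 + 20643 = -234997$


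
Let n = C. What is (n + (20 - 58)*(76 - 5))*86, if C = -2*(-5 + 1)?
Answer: -231340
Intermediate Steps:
C = 8 (C = -2*(-4) = 8)
n = 8
(n + (20 - 58)*(76 - 5))*86 = (8 + (20 - 58)*(76 - 5))*86 = (8 - 38*71)*86 = (8 - 2698)*86 = -2690*86 = -231340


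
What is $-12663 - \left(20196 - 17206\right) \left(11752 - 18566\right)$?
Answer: $20361197$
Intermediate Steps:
$-12663 - \left(20196 - 17206\right) \left(11752 - 18566\right) = -12663 - 2990 \left(-6814\right) = -12663 - -20373860 = -12663 + 20373860 = 20361197$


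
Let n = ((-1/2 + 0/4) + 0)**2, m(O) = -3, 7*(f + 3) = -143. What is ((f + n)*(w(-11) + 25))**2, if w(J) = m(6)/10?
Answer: 25697051809/78400 ≈ 3.2777e+5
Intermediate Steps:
f = -164/7 (f = -3 + (1/7)*(-143) = -3 - 143/7 = -164/7 ≈ -23.429)
w(J) = -3/10
n = 1/4 (n = ((-1*1/2 + 0*(1/4)) + 0)**2 = ((-1/2 + 0) + 0)**2 = (-1/2 + 0)**2 = (-1/2)**2 = 1/4 ≈ 0.25000)
((f + n)*(w(-11) + 25))**2 = ((-164/7 + 1/4)*(-3/10 + 25))**2 = (-649/28*247/10)**2 = (-160303/280)**2 = 25697051809/78400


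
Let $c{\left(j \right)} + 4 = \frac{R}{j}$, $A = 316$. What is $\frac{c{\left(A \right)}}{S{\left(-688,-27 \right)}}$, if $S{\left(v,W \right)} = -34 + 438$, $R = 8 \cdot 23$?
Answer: $- \frac{135}{15958} \approx -0.0084597$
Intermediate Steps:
$R = 184$
$S{\left(v,W \right)} = 404$
$c{\left(j \right)} = -4 + \frac{184}{j}$
$\frac{c{\left(A \right)}}{S{\left(-688,-27 \right)}} = \frac{-4 + \frac{184}{316}}{404} = \left(-4 + 184 \cdot \frac{1}{316}\right) \frac{1}{404} = \left(-4 + \frac{46}{79}\right) \frac{1}{404} = \left(- \frac{270}{79}\right) \frac{1}{404} = - \frac{135}{15958}$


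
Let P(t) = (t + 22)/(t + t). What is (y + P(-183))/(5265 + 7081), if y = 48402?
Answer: 17715293/4518636 ≈ 3.9205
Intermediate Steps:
P(t) = (22 + t)/(2*t) (P(t) = (22 + t)/((2*t)) = (22 + t)*(1/(2*t)) = (22 + t)/(2*t))
(y + P(-183))/(5265 + 7081) = (48402 + (½)*(22 - 183)/(-183))/(5265 + 7081) = (48402 + (½)*(-1/183)*(-161))/12346 = (48402 + 161/366)*(1/12346) = (17715293/366)*(1/12346) = 17715293/4518636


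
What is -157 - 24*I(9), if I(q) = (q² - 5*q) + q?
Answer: -1237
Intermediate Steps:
I(q) = q² - 4*q
-157 - 24*I(9) = -157 - 216*(-4 + 9) = -157 - 216*5 = -157 - 24*45 = -157 - 1080 = -1237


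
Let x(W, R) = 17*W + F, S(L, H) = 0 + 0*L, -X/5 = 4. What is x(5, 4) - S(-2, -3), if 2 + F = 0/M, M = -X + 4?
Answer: 83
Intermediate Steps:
X = -20 (X = -5*4 = -20)
M = 24 (M = -1*(-20) + 4 = 20 + 4 = 24)
F = -2 (F = -2 + 0/24 = -2 + 0*(1/24) = -2 + 0 = -2)
S(L, H) = 0 (S(L, H) = 0 + 0 = 0)
x(W, R) = -2 + 17*W (x(W, R) = 17*W - 2 = -2 + 17*W)
x(5, 4) - S(-2, -3) = (-2 + 17*5) - 1*0 = (-2 + 85) + 0 = 83 + 0 = 83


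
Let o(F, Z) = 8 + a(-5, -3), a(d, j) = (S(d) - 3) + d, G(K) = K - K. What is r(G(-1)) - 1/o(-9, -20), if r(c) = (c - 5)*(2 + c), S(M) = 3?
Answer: -31/3 ≈ -10.333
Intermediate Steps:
G(K) = 0
a(d, j) = d (a(d, j) = (3 - 3) + d = 0 + d = d)
r(c) = (-5 + c)*(2 + c)
o(F, Z) = 3 (o(F, Z) = 8 - 5 = 3)
r(G(-1)) - 1/o(-9, -20) = (-10 + 0² - 3*0) - 1/3 = (-10 + 0 + 0) - 1*⅓ = -10 - ⅓ = -31/3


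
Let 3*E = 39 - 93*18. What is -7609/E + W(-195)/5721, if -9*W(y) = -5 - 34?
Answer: 130600352/9353835 ≈ 13.962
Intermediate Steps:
W(y) = 13/3 (W(y) = -(-5 - 34)/9 = -⅑*(-39) = 13/3)
E = -545 (E = (39 - 93*18)/3 = (39 - 1674)/3 = (⅓)*(-1635) = -545)
-7609/E + W(-195)/5721 = -7609/(-545) + (13/3)/5721 = -7609*(-1/545) + (13/3)*(1/5721) = 7609/545 + 13/17163 = 130600352/9353835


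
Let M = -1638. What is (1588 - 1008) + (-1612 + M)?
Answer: -2670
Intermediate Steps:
(1588 - 1008) + (-1612 + M) = (1588 - 1008) + (-1612 - 1638) = 580 - 3250 = -2670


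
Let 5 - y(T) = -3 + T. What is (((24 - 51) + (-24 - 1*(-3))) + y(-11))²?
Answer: 841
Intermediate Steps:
y(T) = 8 - T (y(T) = 5 - (-3 + T) = 5 + (3 - T) = 8 - T)
(((24 - 51) + (-24 - 1*(-3))) + y(-11))² = (((24 - 51) + (-24 - 1*(-3))) + (8 - 1*(-11)))² = ((-27 + (-24 + 3)) + (8 + 11))² = ((-27 - 21) + 19)² = (-48 + 19)² = (-29)² = 841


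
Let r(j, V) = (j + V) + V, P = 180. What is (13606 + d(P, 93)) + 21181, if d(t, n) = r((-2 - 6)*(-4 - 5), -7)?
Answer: 34845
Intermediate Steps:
r(j, V) = j + 2*V (r(j, V) = (V + j) + V = j + 2*V)
d(t, n) = 58 (d(t, n) = (-2 - 6)*(-4 - 5) + 2*(-7) = -8*(-9) - 14 = 72 - 14 = 58)
(13606 + d(P, 93)) + 21181 = (13606 + 58) + 21181 = 13664 + 21181 = 34845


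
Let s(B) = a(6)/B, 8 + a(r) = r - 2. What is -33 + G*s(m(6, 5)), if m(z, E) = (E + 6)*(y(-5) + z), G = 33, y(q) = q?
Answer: -45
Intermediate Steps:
a(r) = -10 + r (a(r) = -8 + (r - 2) = -8 + (-2 + r) = -10 + r)
m(z, E) = (-5 + z)*(6 + E) (m(z, E) = (E + 6)*(-5 + z) = (6 + E)*(-5 + z) = (-5 + z)*(6 + E))
s(B) = -4/B (s(B) = (-10 + 6)/B = -4/B)
-33 + G*s(m(6, 5)) = -33 + 33*(-4/(-30 - 5*5 + 6*6 + 5*6)) = -33 + 33*(-4/(-30 - 25 + 36 + 30)) = -33 + 33*(-4/11) = -33 - 12 = -45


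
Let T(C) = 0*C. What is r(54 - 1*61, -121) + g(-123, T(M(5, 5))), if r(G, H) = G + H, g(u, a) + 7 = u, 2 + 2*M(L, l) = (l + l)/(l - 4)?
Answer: -258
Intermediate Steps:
M(L, l) = -1 + l/(-4 + l) (M(L, l) = -1 + ((l + l)/(l - 4))/2 = -1 + ((2*l)/(-4 + l))/2 = -1 + (2*l/(-4 + l))/2 = -1 + l/(-4 + l))
T(C) = 0
g(u, a) = -7 + u
r(54 - 1*61, -121) + g(-123, T(M(5, 5))) = ((54 - 1*61) - 121) + (-7 - 123) = ((54 - 61) - 121) - 130 = (-7 - 121) - 130 = -128 - 130 = -258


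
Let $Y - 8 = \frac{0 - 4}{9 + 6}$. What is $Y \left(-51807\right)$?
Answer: $- \frac{2003204}{5} \approx -4.0064 \cdot 10^{5}$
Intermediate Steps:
$Y = \frac{116}{15}$ ($Y = 8 + \frac{0 - 4}{9 + 6} = 8 - \frac{4}{15} = \frac{116}{15} \approx 7.7333$)
$Y \left(-51807\right) = \frac{116}{15} \left(-51807\right) = - \frac{2003204}{5}$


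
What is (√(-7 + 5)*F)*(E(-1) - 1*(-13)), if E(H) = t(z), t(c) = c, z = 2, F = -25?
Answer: -375*I*√2 ≈ -530.33*I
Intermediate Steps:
E(H) = 2
(√(-7 + 5)*F)*(E(-1) - 1*(-13)) = (√(-7 + 5)*(-25))*(2 - 1*(-13)) = (√(-2)*(-25))*(2 + 13) = ((I*√2)*(-25))*15 = -25*I*√2*15 = -375*I*√2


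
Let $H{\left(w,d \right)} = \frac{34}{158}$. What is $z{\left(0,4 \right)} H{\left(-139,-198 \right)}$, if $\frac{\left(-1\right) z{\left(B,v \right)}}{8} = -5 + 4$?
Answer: $\frac{136}{79} \approx 1.7215$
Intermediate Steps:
$z{\left(B,v \right)} = 8$ ($z{\left(B,v \right)} = - 8 \left(-5 + 4\right) = \left(-8\right) \left(-1\right) = 8$)
$H{\left(w,d \right)} = \frac{17}{79}$ ($H{\left(w,d \right)} = 34 \cdot \frac{1}{158} = \frac{17}{79}$)
$z{\left(0,4 \right)} H{\left(-139,-198 \right)} = 8 \cdot \frac{17}{79} = \frac{136}{79}$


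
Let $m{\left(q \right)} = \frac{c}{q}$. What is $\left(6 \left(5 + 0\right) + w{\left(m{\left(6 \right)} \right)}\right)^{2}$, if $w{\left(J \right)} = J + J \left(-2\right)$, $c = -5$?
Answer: $\frac{34225}{36} \approx 950.69$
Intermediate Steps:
$m{\left(q \right)} = - \frac{5}{q}$
$w{\left(J \right)} = - J$ ($w{\left(J \right)} = J - 2 J = - J$)
$\left(6 \left(5 + 0\right) + w{\left(m{\left(6 \right)} \right)}\right)^{2} = \left(6 \left(5 + 0\right) - - \frac{5}{6}\right)^{2} = \left(6 \cdot 5 - \left(-5\right) \frac{1}{6}\right)^{2} = \left(30 - - \frac{5}{6}\right)^{2} = \left(30 + \frac{5}{6}\right)^{2} = \left(\frac{185}{6}\right)^{2} = \frac{34225}{36}$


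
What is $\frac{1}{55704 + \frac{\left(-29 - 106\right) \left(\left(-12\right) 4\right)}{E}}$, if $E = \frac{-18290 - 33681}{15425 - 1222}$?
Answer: $\frac{51971}{2802957144} \approx 1.8541 \cdot 10^{-5}$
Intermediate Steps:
$E = - \frac{51971}{14203} \approx -3.6592$
$\frac{1}{55704 + \frac{\left(-29 - 106\right) \left(\left(-12\right) 4\right)}{E}} = \frac{1}{55704 + \frac{\left(-29 - 106\right) \left(\left(-12\right) 4\right)}{- \frac{51971}{14203}}} = \frac{1}{55704 + \left(-135\right) \left(-48\right) \left(- \frac{14203}{51971}\right)} = \frac{1}{55704 + 6480 \left(- \frac{14203}{51971}\right)} = \frac{1}{55704 - \frac{92035440}{51971}} = \frac{1}{\frac{2802957144}{51971}} = \frac{51971}{2802957144}$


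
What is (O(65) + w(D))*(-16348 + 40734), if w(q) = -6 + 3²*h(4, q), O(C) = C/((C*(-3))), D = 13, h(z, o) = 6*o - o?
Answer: 42334096/3 ≈ 1.4111e+7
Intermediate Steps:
h(z, o) = 5*o
O(C) = -⅓ (O(C) = C/((-3*C)) = C*(-1/(3*C)) = -⅓)
w(q) = -6 + 45*q (w(q) = -6 + 3²*(5*q) = -6 + 9*(5*q) = -6 + 45*q)
(O(65) + w(D))*(-16348 + 40734) = (-⅓ + (-6 + 45*13))*(-16348 + 40734) = (-⅓ + (-6 + 585))*24386 = (-⅓ + 579)*24386 = (1736/3)*24386 = 42334096/3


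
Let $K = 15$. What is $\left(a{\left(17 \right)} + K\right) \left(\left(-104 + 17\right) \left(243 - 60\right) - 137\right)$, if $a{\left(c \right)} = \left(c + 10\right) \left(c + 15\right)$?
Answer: $-14114982$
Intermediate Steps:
$a{\left(c \right)} = \left(10 + c\right) \left(15 + c\right)$
$\left(a{\left(17 \right)} + K\right) \left(\left(-104 + 17\right) \left(243 - 60\right) - 137\right) = \left(\left(150 + 17^{2} + 25 \cdot 17\right) + 15\right) \left(\left(-104 + 17\right) \left(243 - 60\right) - 137\right) = \left(\left(150 + 289 + 425\right) + 15\right) \left(\left(-87\right) 183 - 137\right) = \left(864 + 15\right) \left(-15921 - 137\right) = 879 \left(-16058\right) = -14114982$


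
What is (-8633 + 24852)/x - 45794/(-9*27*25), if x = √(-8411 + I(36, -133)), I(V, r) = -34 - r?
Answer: 45794/6075 - 16219*I*√2078/4156 ≈ 7.5381 - 177.9*I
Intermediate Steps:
x = 2*I*√2078 (x = √(-8411 + (-34 - 1*(-133))) = √(-8411 + (-34 + 133)) = √(-8411 + 99) = √(-8312) = 2*I*√2078 ≈ 91.17*I)
(-8633 + 24852)/x - 45794/(-9*27*25) = (-8633 + 24852)/((2*I*√2078)) - 45794/(-9*27*25) = 16219*(-I*√2078/4156) - 45794/((-243*25)) = -16219*I*√2078/4156 - 45794/(-6075) = -16219*I*√2078/4156 - 45794*(-1/6075) = -16219*I*√2078/4156 + 45794/6075 = 45794/6075 - 16219*I*√2078/4156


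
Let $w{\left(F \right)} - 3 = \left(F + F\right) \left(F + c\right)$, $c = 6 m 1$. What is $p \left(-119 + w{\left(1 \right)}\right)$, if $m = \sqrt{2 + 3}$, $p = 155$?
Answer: $-17670 + 1860 \sqrt{5} \approx -13511.0$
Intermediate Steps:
$m = \sqrt{5} \approx 2.2361$
$c = 6 \sqrt{5}$ ($c = 6 \sqrt{5} \cdot 1 = 6 \sqrt{5} \approx 13.416$)
$w{\left(F \right)} = 3 + 2 F \left(F + 6 \sqrt{5}\right)$ ($w{\left(F \right)} = 3 + \left(F + F\right) \left(F + 6 \sqrt{5}\right) = 3 + 2 F \left(F + 6 \sqrt{5}\right)$)
$p \left(-119 + w{\left(1 \right)}\right) = 155 \left(-119 + \left(3 + 2 \cdot 1^{2} + 12 \cdot 1 \sqrt{5}\right)\right) = 155 \left(-119 + \left(3 + 2 \cdot 1 + 12 \sqrt{5}\right)\right) = 155 \left(-119 + \left(3 + 2 + 12 \sqrt{5}\right)\right) = 155 \left(-119 + \left(5 + 12 \sqrt{5}\right)\right) = 155 \left(-114 + 12 \sqrt{5}\right) = -17670 + 1860 \sqrt{5}$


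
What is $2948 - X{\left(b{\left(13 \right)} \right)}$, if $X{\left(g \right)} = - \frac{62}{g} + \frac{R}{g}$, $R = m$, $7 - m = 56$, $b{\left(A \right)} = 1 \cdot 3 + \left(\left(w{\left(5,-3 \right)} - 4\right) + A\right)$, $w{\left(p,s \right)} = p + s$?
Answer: $\frac{41383}{14} \approx 2955.9$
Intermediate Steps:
$b{\left(A \right)} = 1 + A$ ($b{\left(A \right)} = 1 \cdot 3 + \left(\left(\left(5 - 3\right) - 4\right) + A\right) = 3 + \left(\left(2 - 4\right) + A\right) = 3 + \left(-2 + A\right) = 1 + A$)
$m = -49$ ($m = 7 - 56 = -49$)
$R = -49$
$X{\left(g \right)} = - \frac{111}{g}$ ($X{\left(g \right)} = - \frac{62}{g} - \frac{49}{g} = - \frac{111}{g}$)
$2948 - X{\left(b{\left(13 \right)} \right)} = 2948 - - \frac{111}{1 + 13} = 2948 - - \frac{111}{14} = 2948 + \frac{111}{14} = \frac{41383}{14}$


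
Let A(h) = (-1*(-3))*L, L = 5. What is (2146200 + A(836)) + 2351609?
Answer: 4497824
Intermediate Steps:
A(h) = 15 (A(h) = -1*(-3)*5 = 3*5 = 15)
(2146200 + A(836)) + 2351609 = (2146200 + 15) + 2351609 = 2146215 + 2351609 = 4497824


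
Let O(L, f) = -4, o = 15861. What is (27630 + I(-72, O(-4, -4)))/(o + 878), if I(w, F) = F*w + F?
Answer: 27914/16739 ≈ 1.6676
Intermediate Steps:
I(w, F) = F + F*w
(27630 + I(-72, O(-4, -4)))/(o + 878) = (27630 - 4*(1 - 72))/(15861 + 878) = (27630 - 4*(-71))/16739 = (27630 + 284)*(1/16739) = 27914*(1/16739) = 27914/16739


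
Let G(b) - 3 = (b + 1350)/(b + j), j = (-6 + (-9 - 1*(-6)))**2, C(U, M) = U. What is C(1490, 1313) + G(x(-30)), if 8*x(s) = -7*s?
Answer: 215334/143 ≈ 1505.8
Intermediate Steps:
j = 81 (j = (-6 + (-9 + 6))**2 = (-6 - 3)**2 = (-9)**2 = 81)
x(s) = -7*s/8 (x(s) = (-7*s)/8 = -7*s/8)
G(b) = 3 + (1350 + b)/(81 + b) (G(b) = 3 + (b + 1350)/(b + 81) = 3 + (1350 + b)/(81 + b))
C(1490, 1313) + G(x(-30)) = 1490 + (1593 + 4*(-7/8*(-30)))/(81 - 7/8*(-30)) = 1490 + (1593 + 4*(105/4))/(81 + 105/4) = 1490 + (1593 + 105)/(429/4) = 1490 + (4/429)*1698 = 1490 + 2264/143 = 215334/143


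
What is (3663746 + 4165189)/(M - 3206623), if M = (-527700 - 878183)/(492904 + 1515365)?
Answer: -3144521492703/1287952594294 ≈ -2.4415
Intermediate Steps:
M = -1405883/2008269 ≈ -0.70005
(3663746 + 4165189)/(M - 3206623) = (3663746 + 4165189)/(-1405883/2008269 - 3206623) = 7828935/(-6439762971470/2008269) = 7828935*(-2008269/6439762971470) = -3144521492703/1287952594294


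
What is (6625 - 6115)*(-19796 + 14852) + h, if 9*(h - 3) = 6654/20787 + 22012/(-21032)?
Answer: -275588146034783/109298046 ≈ -2.5214e+6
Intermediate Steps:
h = 319071457/109298046 (h = 3 + (6654/20787 + 22012/(-21032))/9 = 3 + (6654*(1/20787) + 22012*(-1/21032))/9 = 3 + (2218/6929 - 5503/5258)/9 = 3 + (1/9)*(-26468043/36432682) = 3 - 8822681/109298046 = 319071457/109298046 ≈ 2.9193)
(6625 - 6115)*(-19796 + 14852) + h = (6625 - 6115)*(-19796 + 14852) + 319071457/109298046 = 510*(-4944) + 319071457/109298046 = -2521440 + 319071457/109298046 = -275588146034783/109298046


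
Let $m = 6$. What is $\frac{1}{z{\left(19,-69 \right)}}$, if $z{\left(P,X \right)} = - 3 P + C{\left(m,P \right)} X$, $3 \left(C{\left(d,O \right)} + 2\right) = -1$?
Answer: $\frac{1}{104} \approx 0.0096154$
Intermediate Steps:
$C{\left(d,O \right)} = - \frac{7}{3}$ ($C{\left(d,O \right)} = -2 + \frac{1}{3} \left(-1\right) = -2 - \frac{1}{3} = - \frac{7}{3}$)
$z{\left(P,X \right)} = - 3 P - \frac{7 X}{3}$
$\frac{1}{z{\left(19,-69 \right)}} = \frac{1}{\left(-3\right) 19 - -161} = \frac{1}{-57 + 161} = \frac{1}{104}$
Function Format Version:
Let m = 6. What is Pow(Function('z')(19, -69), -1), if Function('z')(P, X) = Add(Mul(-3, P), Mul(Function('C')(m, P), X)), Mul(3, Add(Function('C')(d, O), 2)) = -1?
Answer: Rational(1, 104) ≈ 0.0096154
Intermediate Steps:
Function('C')(d, O) = Rational(-7, 3) (Function('C')(d, O) = Add(-2, Mul(Rational(1, 3), -1)) = Add(-2, Rational(-1, 3)) = Rational(-7, 3))
Function('z')(P, X) = Add(Mul(-3, P), Mul(Rational(-7, 3), X))
Pow(Function('z')(19, -69), -1) = Pow(Add(Mul(-3, 19), Mul(Rational(-7, 3), -69)), -1) = Pow(Add(-57, 161), -1) = Pow(104, -1) = Rational(1, 104)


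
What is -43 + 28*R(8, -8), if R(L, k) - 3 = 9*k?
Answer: -1975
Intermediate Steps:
R(L, k) = 3 + 9*k
-43 + 28*R(8, -8) = -43 + 28*(3 + 9*(-8)) = -43 + 28*(3 - 72) = -43 + 28*(-69) = -43 - 1932 = -1975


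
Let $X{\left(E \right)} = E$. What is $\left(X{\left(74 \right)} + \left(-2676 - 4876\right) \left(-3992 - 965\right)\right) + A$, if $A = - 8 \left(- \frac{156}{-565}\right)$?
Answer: $\frac{21150964722}{565} \approx 3.7435 \cdot 10^{7}$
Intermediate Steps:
$A = - \frac{1248}{565}$ ($A = - 8 \left(\left(-156\right) \left(- \frac{1}{565}\right)\right) = \left(-8\right) \frac{156}{565} = - \frac{1248}{565} \approx -2.2089$)
$\left(X{\left(74 \right)} + \left(-2676 - 4876\right) \left(-3992 - 965\right)\right) + A = \left(74 + \left(-2676 - 4876\right) \left(-3992 - 965\right)\right) - \frac{1248}{565} = \left(74 - -37435264\right) - \frac{1248}{565} = \left(74 + 37435264\right) - \frac{1248}{565} = 37435338 - \frac{1248}{565} = \frac{21150964722}{565}$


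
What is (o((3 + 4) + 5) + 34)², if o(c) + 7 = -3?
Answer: 576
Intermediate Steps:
o(c) = -10 (o(c) = -7 - 3 = -10)
(o((3 + 4) + 5) + 34)² = (-10 + 34)² = 24² = 576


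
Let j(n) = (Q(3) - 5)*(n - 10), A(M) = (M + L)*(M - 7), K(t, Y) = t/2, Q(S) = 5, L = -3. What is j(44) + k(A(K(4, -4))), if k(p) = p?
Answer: 5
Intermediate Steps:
K(t, Y) = t/2 (K(t, Y) = t*(1/2) = t/2)
A(M) = (-7 + M)*(-3 + M) (A(M) = (M - 3)*(M - 7) = (-3 + M)*(-7 + M) = (-7 + M)*(-3 + M))
j(n) = 0 (j(n) = (5 - 5)*(n - 10) = 0*(-10 + n) = 0)
j(44) + k(A(K(4, -4))) = 0 + (21 + ((1/2)*4)**2 - 5*4) = 0 + (21 + 2**2 - 10*2) = 0 + (21 + 4 - 20) = 0 + 5 = 5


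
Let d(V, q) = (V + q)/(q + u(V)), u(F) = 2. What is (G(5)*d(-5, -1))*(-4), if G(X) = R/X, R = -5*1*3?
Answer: -72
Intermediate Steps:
R = -15 (R = -5*3 = -15)
d(V, q) = (V + q)/(2 + q) (d(V, q) = (V + q)/(q + 2) = (V + q)/(2 + q))
G(X) = -15/X
(G(5)*d(-5, -1))*(-4) = ((-15/5)*((-5 - 1)/(2 - 1)))*(-4) = ((-15*⅕)*(-6/1))*(-4) = -3*(-6)*(-4) = 18*(-4) = -72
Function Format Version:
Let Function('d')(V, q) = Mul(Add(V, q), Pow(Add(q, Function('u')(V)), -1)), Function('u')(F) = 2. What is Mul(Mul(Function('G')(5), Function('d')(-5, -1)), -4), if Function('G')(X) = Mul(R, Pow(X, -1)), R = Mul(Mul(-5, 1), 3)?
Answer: -72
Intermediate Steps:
R = -15 (R = Mul(-5, 3) = -15)
Function('d')(V, q) = Mul(Pow(Add(2, q), -1), Add(V, q)) (Function('d')(V, q) = Mul(Add(V, q), Pow(Add(q, 2), -1)) = Mul(Add(V, q), Pow(Add(2, q), -1)) = Mul(Pow(Add(2, q), -1), Add(V, q)))
Function('G')(X) = Mul(-15, Pow(X, -1))
Mul(Mul(Function('G')(5), Function('d')(-5, -1)), -4) = Mul(Mul(Mul(-15, Pow(5, -1)), Mul(Pow(Add(2, -1), -1), Add(-5, -1))), -4) = Mul(Mul(Mul(-15, Rational(1, 5)), Mul(Pow(1, -1), -6)), -4) = Mul(Mul(-3, Mul(1, -6)), -4) = Mul(Mul(-3, -6), -4) = Mul(18, -4) = -72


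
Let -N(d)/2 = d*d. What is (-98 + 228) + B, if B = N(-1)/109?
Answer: 14168/109 ≈ 129.98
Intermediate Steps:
N(d) = -2*d**2 (N(d) = -2*d*d = -2*d**2)
B = -2/109 (B = -2*(-1)**2/109 = -2*1*(1/109) = -2*1/109 = -2/109 ≈ -0.018349)
(-98 + 228) + B = (-98 + 228) - 2/109 = 130 - 2/109 = 14168/109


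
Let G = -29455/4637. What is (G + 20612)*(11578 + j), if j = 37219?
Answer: 4662474738033/4637 ≈ 1.0055e+9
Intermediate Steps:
G = -29455/4637 (G = -29455*1/4637 = -29455/4637 ≈ -6.3522)
(G + 20612)*(11578 + j) = (-29455/4637 + 20612)*(11578 + 37219) = (95548389/4637)*48797 = 4662474738033/4637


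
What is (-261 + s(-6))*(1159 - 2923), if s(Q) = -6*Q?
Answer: 396900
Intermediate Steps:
(-261 + s(-6))*(1159 - 2923) = (-261 - 6*(-6))*(1159 - 2923) = (-261 + 36)*(-1764) = -225*(-1764) = 396900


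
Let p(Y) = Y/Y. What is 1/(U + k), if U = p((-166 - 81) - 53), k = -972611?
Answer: -1/972610 ≈ -1.0282e-6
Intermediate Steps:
p(Y) = 1
U = 1
1/(U + k) = 1/(1 - 972611) = 1/(-972610) = -1/972610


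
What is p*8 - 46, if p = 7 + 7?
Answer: 66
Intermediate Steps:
p = 14
p*8 - 46 = 14*8 - 46 = 112 - 46 = 66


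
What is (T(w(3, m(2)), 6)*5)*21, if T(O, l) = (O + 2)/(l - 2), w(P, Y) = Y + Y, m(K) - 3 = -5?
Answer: -105/2 ≈ -52.500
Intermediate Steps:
m(K) = -2 (m(K) = 3 - 5 = -2)
w(P, Y) = 2*Y
T(O, l) = (2 + O)/(-2 + l)
(T(w(3, m(2)), 6)*5)*21 = (((2 + 2*(-2))/(-2 + 6))*5)*21 = (((2 - 4)/4)*5)*21 = (((1/4)*(-2))*5)*21 = -1/2*5*21 = -5/2*21 = -105/2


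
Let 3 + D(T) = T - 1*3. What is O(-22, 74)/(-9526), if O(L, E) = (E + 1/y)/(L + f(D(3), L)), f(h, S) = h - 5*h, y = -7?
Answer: 47/60620 ≈ 0.00077532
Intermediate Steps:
D(T) = -6 + T (D(T) = -3 + (T - 1*3) = -3 + (T - 3) = -3 + (-3 + T) = -6 + T)
f(h, S) = -4*h
O(L, E) = (-⅐ + E)/(12 + L) (O(L, E) = (E + 1/(-7))/(L - 4*(-6 + 3)) = (E - ⅐)/(L - 4*(-3)) = (-⅐ + E)/(L + 12) = (-⅐ + E)/(12 + L))
O(-22, 74)/(-9526) = ((-⅐ + 74)/(12 - 22))/(-9526) = ((517/7)/(-10))*(-1/9526) = -⅒*517/7*(-1/9526) = -517/70*(-1/9526) = 47/60620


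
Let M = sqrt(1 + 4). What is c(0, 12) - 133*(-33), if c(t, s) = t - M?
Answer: 4389 - sqrt(5) ≈ 4386.8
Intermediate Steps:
M = sqrt(5) ≈ 2.2361
c(t, s) = t - sqrt(5)
c(0, 12) - 133*(-33) = (0 - sqrt(5)) - 133*(-33) = -sqrt(5) + 4389 = 4389 - sqrt(5)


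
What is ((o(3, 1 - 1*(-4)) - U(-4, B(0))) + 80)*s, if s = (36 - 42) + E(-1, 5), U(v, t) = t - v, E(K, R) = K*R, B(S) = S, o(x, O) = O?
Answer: -891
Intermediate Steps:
s = -11 (s = (36 - 42) - 1*5 = -6 - 5 = -11)
((o(3, 1 - 1*(-4)) - U(-4, B(0))) + 80)*s = (((1 - 1*(-4)) - (0 - 1*(-4))) + 80)*(-11) = (((1 + 4) - (0 + 4)) + 80)*(-11) = ((5 - 1*4) + 80)*(-11) = ((5 - 4) + 80)*(-11) = (1 + 80)*(-11) = 81*(-11) = -891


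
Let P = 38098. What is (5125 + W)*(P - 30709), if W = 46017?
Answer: 377888238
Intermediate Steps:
(5125 + W)*(P - 30709) = (5125 + 46017)*(38098 - 30709) = 51142*7389 = 377888238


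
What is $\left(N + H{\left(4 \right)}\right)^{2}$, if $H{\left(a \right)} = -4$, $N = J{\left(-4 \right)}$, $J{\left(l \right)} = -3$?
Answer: $49$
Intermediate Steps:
$N = -3$
$\left(N + H{\left(4 \right)}\right)^{2} = \left(-3 - 4\right)^{2} = \left(-7\right)^{2} = 49$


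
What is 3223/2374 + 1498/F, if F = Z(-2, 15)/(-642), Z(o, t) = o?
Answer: 1141560115/2374 ≈ 4.8086e+5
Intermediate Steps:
F = 1/321 (F = -2/(-642) = -2*(-1/642) = 1/321 ≈ 0.0031153)
3223/2374 + 1498/F = 3223/2374 + 1498/(1/321) = 3223*(1/2374) + 1498*321 = 3223/2374 + 480858 = 1141560115/2374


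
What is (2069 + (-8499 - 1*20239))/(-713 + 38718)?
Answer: -26669/38005 ≈ -0.70172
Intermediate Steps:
(2069 + (-8499 - 1*20239))/(-713 + 38718) = (2069 + (-8499 - 20239))/38005 = (2069 - 28738)*(1/38005) = -26669*1/38005 = -26669/38005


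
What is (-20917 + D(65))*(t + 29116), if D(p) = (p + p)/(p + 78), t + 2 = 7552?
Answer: -8436003282/11 ≈ -7.6691e+8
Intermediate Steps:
t = 7550 (t = -2 + 7552 = 7550)
D(p) = 2*p/(78 + p) (D(p) = (2*p)/(78 + p) = 2*p/(78 + p))
(-20917 + D(65))*(t + 29116) = (-20917 + 2*65/(78 + 65))*(7550 + 29116) = (-20917 + 2*65/143)*36666 = (-20917 + 2*65*(1/143))*36666 = (-20917 + 10/11)*36666 = -230077/11*36666 = -8436003282/11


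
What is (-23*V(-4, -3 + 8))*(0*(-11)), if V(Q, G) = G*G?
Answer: 0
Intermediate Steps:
V(Q, G) = G²
(-23*V(-4, -3 + 8))*(0*(-11)) = (-23*(-3 + 8)²)*(0*(-11)) = -23*5²*0 = -23*25*0 = -575*0 = 0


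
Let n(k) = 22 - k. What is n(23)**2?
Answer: 1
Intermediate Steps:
n(23)**2 = (22 - 1*23)**2 = (22 - 23)**2 = (-1)**2 = 1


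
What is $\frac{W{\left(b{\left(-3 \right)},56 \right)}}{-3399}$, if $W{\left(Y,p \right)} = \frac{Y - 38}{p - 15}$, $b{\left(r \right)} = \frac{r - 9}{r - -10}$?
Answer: $\frac{278}{975513} \approx 0.00028498$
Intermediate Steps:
$b{\left(r \right)} = \frac{-9 + r}{10 + r}$ ($b{\left(r \right)} = \frac{-9 + r}{r + 10} = \frac{-9 + r}{10 + r}$)
$W{\left(Y,p \right)} = \frac{-38 + Y}{-15 + p}$
$\frac{W{\left(b{\left(-3 \right)},56 \right)}}{-3399} = \frac{\frac{1}{-15 + 56} \left(-38 + \frac{-9 - 3}{10 - 3}\right)}{-3399} = \frac{-38 + \frac{1}{7} \left(-12\right)}{41} \left(- \frac{1}{3399}\right) = \frac{-38 - \frac{12}{7}}{41} \left(- \frac{1}{3399}\right) = \frac{1}{41} \left(- \frac{278}{7}\right) \left(- \frac{1}{3399}\right) = \left(- \frac{278}{287}\right) \left(- \frac{1}{3399}\right) = \frac{278}{975513}$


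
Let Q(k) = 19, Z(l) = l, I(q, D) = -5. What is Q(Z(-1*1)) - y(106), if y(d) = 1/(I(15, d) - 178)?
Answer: 3478/183 ≈ 19.005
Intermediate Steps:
y(d) = -1/183 (y(d) = 1/(-5 - 178) = 1/(-183) = -1/183)
Q(Z(-1*1)) - y(106) = 19 - 1*(-1/183) = 19 + 1/183 = 3478/183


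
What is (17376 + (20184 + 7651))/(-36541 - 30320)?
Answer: -45211/66861 ≈ -0.67619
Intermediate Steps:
(17376 + (20184 + 7651))/(-36541 - 30320) = (17376 + 27835)/(-66861) = 45211*(-1/66861) = -45211/66861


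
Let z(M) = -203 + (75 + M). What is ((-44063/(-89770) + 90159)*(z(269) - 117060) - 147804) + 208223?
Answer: -946292239850437/89770 ≈ -1.0541e+10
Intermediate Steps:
z(M) = -128 + M
((-44063/(-89770) + 90159)*(z(269) - 117060) - 147804) + 208223 = ((-44063/(-89770) + 90159)*((-128 + 269) - 117060) - 147804) + 208223 = ((-44063*(-1/89770) + 90159)*(141 - 117060) - 147804) + 208223 = ((44063/89770 + 90159)*(-116919) - 147804) + 208223 = ((8093617493/89770)*(-116919) - 147804) + 208223 = (-946297663664067/89770 - 147804) + 208223 = -946310932029147/89770 + 208223 = -946292239850437/89770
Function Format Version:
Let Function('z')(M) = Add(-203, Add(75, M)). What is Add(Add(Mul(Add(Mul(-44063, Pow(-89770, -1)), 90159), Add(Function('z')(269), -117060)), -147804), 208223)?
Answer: Rational(-946292239850437, 89770) ≈ -1.0541e+10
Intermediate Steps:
Function('z')(M) = Add(-128, M)
Add(Add(Mul(Add(Mul(-44063, Pow(-89770, -1)), 90159), Add(Function('z')(269), -117060)), -147804), 208223) = Add(Add(Mul(Add(Mul(-44063, Pow(-89770, -1)), 90159), Add(Add(-128, 269), -117060)), -147804), 208223) = Add(Add(Mul(Add(Mul(-44063, Rational(-1, 89770)), 90159), Add(141, -117060)), -147804), 208223) = Add(Add(Mul(Add(Rational(44063, 89770), 90159), -116919), -147804), 208223) = Add(Add(Mul(Rational(8093617493, 89770), -116919), -147804), 208223) = Add(Add(Rational(-946297663664067, 89770), -147804), 208223) = Add(Rational(-946310932029147, 89770), 208223) = Rational(-946292239850437, 89770)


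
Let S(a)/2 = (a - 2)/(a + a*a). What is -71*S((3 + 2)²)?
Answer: -1633/325 ≈ -5.0246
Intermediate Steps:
S(a) = 2*(-2 + a)/(a + a²) (S(a) = 2*((a - 2)/(a + a*a)) = 2*((-2 + a)/(a + a²)) = 2*(-2 + a)/(a + a²))
-71*S((3 + 2)²) = -142*(-2 + (3 + 2)²)/(((3 + 2)²)*(1 + (3 + 2)²)) = -142*(-2 + 5²)/((5²)*(1 + 5²)) = -142*(-2 + 25)/(25*(1 + 25)) = -142*23/(25*26) = -71*23/325 = -1633/325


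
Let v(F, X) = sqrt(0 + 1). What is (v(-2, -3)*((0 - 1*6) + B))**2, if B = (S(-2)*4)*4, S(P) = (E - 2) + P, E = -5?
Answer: 22500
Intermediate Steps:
v(F, X) = 1 (v(F, X) = sqrt(1) = 1)
S(P) = -7 + P (S(P) = (-5 - 2) + P = -7 + P)
B = -144 (B = ((-7 - 2)*4)*4 = -9*4*4 = -36*4 = -144)
(v(-2, -3)*((0 - 1*6) + B))**2 = (1*((0 - 1*6) - 144))**2 = (1*((0 - 6) - 144))**2 = (1*(-6 - 144))**2 = (1*(-150))**2 = (-150)**2 = 22500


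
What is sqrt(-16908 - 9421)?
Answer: I*sqrt(26329) ≈ 162.26*I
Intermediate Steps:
sqrt(-16908 - 9421) = sqrt(-26329) = I*sqrt(26329)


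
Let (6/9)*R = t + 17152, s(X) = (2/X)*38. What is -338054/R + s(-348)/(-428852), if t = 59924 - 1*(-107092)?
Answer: -350356428053/286305454868 ≈ -1.2237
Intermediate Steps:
t = 167016 (t = 59924 + 107092 = 167016)
s(X) = 76/X
R = 276252 (R = 3*(167016 + 17152)/2 = (3/2)*184168 = 276252)
-338054/R + s(-348)/(-428852) = -338054/276252 + (76/(-348))/(-428852) = -338054*1/276252 + (76*(-1/348))*(-1/428852) = -169027/138126 - 19/87*(-1/428852) = -169027/138126 + 19/37310124 = -350356428053/286305454868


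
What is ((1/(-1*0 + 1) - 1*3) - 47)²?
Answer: 2401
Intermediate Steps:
((1/(-1*0 + 1) - 1*3) - 47)² = ((1/(0 + 1) - 3) - 47)² = ((1/1 - 3) - 47)² = ((1 - 3) - 47)² = (-2 - 47)² = (-49)² = 2401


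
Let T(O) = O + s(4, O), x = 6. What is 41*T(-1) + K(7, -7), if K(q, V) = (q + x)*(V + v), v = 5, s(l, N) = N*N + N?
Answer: -67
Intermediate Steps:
s(l, N) = N + N² (s(l, N) = N² + N = N + N²)
T(O) = O + O*(1 + O)
K(q, V) = (5 + V)*(6 + q) (K(q, V) = (q + 6)*(V + 5) = (6 + q)*(5 + V) = (5 + V)*(6 + q))
41*T(-1) + K(7, -7) = 41*(-(2 - 1)) + (30 + 5*7 + 6*(-7) - 7*7) = 41*(-1*1) + (30 + 35 - 42 - 49) = 41*(-1) - 26 = -41 - 26 = -67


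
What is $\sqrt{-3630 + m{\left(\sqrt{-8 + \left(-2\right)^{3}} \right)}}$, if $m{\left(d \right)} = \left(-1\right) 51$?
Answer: $3 i \sqrt{409} \approx 60.671 i$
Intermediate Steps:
$m{\left(d \right)} = -51$
$\sqrt{-3630 + m{\left(\sqrt{-8 + \left(-2\right)^{3}} \right)}} = \sqrt{-3630 - 51} = \sqrt{-3681} = 3 i \sqrt{409}$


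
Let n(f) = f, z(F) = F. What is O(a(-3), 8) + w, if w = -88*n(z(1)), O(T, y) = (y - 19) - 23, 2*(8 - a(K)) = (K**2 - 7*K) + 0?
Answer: -122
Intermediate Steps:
a(K) = 8 - K**2/2 + 7*K/2 (a(K) = 8 - ((K**2 - 7*K) + 0)/2 = 8 - (K**2 - 7*K)/2 = 8 + (-K**2/2 + 7*K/2) = 8 - K**2/2 + 7*K/2)
O(T, y) = -42 + y (O(T, y) = (-19 + y) - 23 = -42 + y)
w = -88 (w = -88*1 = -88)
O(a(-3), 8) + w = (-42 + 8) - 88 = -34 - 88 = -122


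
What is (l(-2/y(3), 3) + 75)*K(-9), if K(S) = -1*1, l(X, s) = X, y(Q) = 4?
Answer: -149/2 ≈ -74.500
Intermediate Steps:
K(S) = -1
(l(-2/y(3), 3) + 75)*K(-9) = (-2/4 + 75)*(-1) = (-2*¼ + 75)*(-1) = (-½ + 75)*(-1) = (149/2)*(-1) = -149/2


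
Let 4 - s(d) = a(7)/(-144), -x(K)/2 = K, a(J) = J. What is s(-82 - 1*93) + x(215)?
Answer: -61337/144 ≈ -425.95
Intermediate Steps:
x(K) = -2*K
s(d) = 583/144 (s(d) = 4 - 7/(-144) = 4 - 7*(-1)/144 = 4 - 1*(-7/144) = 4 + 7/144 = 583/144)
s(-82 - 1*93) + x(215) = 583/144 - 2*215 = 583/144 - 430 = -61337/144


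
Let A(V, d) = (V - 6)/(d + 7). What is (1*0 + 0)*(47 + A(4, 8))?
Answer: 0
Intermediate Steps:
A(V, d) = (-6 + V)/(7 + d)
(1*0 + 0)*(47 + A(4, 8)) = (1*0 + 0)*(47 + (-6 + 4)/(7 + 8)) = (0 + 0)*(47 - 2/15) = 0*(47 + (1/15)*(-2)) = 0*(47 - 2/15) = 0*(703/15) = 0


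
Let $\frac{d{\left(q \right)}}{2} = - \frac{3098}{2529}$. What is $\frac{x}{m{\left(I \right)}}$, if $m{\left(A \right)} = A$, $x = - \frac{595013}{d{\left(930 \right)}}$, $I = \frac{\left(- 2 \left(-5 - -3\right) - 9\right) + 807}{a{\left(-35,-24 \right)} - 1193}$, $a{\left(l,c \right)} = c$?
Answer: $- \frac{1831326846309}{4969192} \approx -3.6854 \cdot 10^{5}$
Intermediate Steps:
$d{\left(q \right)} = - \frac{6196}{2529}$ ($d{\left(q \right)} = 2 \left(- \frac{3098}{2529}\right) = - \frac{6196}{2529}$)
$I = - \frac{802}{1217}$ ($I = \frac{\left(- 2 \left(-5 - -3\right) - 9\right) + 807}{-24 - 1193} = \frac{\left(- 2 \left(-5 + 3\right) - 9\right) + 807}{-1217} = \left(\left(\left(-2\right) \left(-2\right) - 9\right) + 807\right) \left(- \frac{1}{1217}\right) = \left(\left(4 - 9\right) + 807\right) \left(- \frac{1}{1217}\right) = \left(-5 + 807\right) \left(- \frac{1}{1217}\right) = 802 \left(- \frac{1}{1217}\right) = - \frac{802}{1217} \approx -0.659$)
$x = \frac{1504787877}{6196}$ ($x = - \frac{595013}{- \frac{6196}{2529}} = \left(-595013\right) \left(- \frac{2529}{6196}\right) = \frac{1504787877}{6196} \approx 2.4286 \cdot 10^{5}$)
$\frac{x}{m{\left(I \right)}} = \frac{1504787877}{6196 \left(- \frac{802}{1217}\right)} = \frac{1504787877}{6196} \left(- \frac{1217}{802}\right) = - \frac{1831326846309}{4969192}$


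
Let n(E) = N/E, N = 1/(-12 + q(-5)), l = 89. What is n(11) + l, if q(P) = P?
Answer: 16642/187 ≈ 88.995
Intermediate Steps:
N = -1/17 (N = 1/(-12 - 5) = 1/(-17) = -1/17 ≈ -0.058824)
n(E) = -1/(17*E)
n(11) + l = -1/17/11 + 89 = -1/17*1/11 + 89 = -1/187 + 89 = 16642/187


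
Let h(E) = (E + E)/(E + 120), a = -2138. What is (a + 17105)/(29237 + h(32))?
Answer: 284373/555511 ≈ 0.51191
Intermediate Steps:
h(E) = 2*E/(120 + E) (h(E) = (2*E)/(120 + E) = 2*E/(120 + E))
(a + 17105)/(29237 + h(32)) = (-2138 + 17105)/(29237 + 2*32/(120 + 32)) = 14967/(29237 + 2*32/152) = 14967/(29237 + 2*32*(1/152)) = 14967/(29237 + 8/19) = 14967/(555511/19) = 14967*(19/555511) = 284373/555511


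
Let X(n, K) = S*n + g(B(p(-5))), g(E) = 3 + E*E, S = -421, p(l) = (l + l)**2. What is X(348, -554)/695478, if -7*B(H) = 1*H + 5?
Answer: -24380/115913 ≈ -0.21033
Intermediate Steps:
p(l) = 4*l**2 (p(l) = (2*l)**2 = 4*l**2)
B(H) = -5/7 - H/7 (B(H) = -(1*H + 5)/7 = -(H + 5)/7 = -(5 + H)/7 = -5/7 - H/7)
g(E) = 3 + E**2
X(n, K) = 228 - 421*n (X(n, K) = -421*n + (3 + (-5/7 - 4*(-5)**2/7)**2) = -421*n + (3 + (-5/7 - 4*25/7)**2) = -421*n + (3 + (-5/7 - 1/7*100)**2) = -421*n + (3 + (-5/7 - 100/7)**2) = -421*n + (3 + (-15)**2) = -421*n + (3 + 225) = -421*n + 228 = 228 - 421*n)
X(348, -554)/695478 = (228 - 421*348)/695478 = (228 - 146508)*(1/695478) = -146280*1/695478 = -24380/115913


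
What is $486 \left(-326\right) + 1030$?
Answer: $-157406$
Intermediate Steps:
$486 \left(-326\right) + 1030 = -158436 + 1030 = -157406$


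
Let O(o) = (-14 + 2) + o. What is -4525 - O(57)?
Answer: -4570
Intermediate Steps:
O(o) = -12 + o
-4525 - O(57) = -4525 - (-12 + 57) = -4525 - 1*45 = -4525 - 45 = -4570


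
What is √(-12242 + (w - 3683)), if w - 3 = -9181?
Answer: I*√25103 ≈ 158.44*I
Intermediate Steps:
w = -9178 (w = 3 - 9181 = -9178)
√(-12242 + (w - 3683)) = √(-12242 + (-9178 - 3683)) = √(-12242 - 12861) = √(-25103) = I*√25103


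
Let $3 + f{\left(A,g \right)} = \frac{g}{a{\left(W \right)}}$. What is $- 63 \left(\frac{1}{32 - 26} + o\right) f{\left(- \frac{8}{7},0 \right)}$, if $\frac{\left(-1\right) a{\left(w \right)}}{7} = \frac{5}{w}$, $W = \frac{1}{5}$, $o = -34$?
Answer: $- \frac{12789}{2} \approx -6394.5$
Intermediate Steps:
$W = \frac{1}{5} \approx 0.2$
$a{\left(w \right)} = - \frac{35}{w}$ ($a{\left(w \right)} = - 7 \frac{5}{w} = - \frac{35}{w}$)
$f{\left(A,g \right)} = -3 - \frac{g}{175}$ ($f{\left(A,g \right)} = -3 + \frac{g}{\left(-35\right) \frac{1}{\frac{1}{5}}} = -3 + \frac{g}{\left(-35\right) 5} = -3 + \frac{g}{-175} = -3 + g \left(- \frac{1}{175}\right) = -3 - \frac{g}{175}$)
$- 63 \left(\frac{1}{32 - 26} + o\right) f{\left(- \frac{8}{7},0 \right)} = - 63 \left(\frac{1}{32 - 26} - 34\right) \left(-3 - 0\right) = - 63 \left(\frac{1}{6} - 34\right) \left(-3 + 0\right) = - 63 \left(\frac{1}{6} - 34\right) \left(-3\right) = \left(-63\right) \left(- \frac{203}{6}\right) \left(-3\right) = \frac{4263}{2} \left(-3\right) = - \frac{12789}{2}$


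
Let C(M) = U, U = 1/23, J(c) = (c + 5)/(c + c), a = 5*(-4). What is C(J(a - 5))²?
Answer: 1/529 ≈ 0.0018904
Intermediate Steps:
a = -20
J(c) = (5 + c)/(2*c) (J(c) = (5 + c)/((2*c)) = (5 + c)*(1/(2*c)) = (5 + c)/(2*c))
U = 1/23 ≈ 0.043478
C(M) = 1/23
C(J(a - 5))² = (1/23)² = 1/529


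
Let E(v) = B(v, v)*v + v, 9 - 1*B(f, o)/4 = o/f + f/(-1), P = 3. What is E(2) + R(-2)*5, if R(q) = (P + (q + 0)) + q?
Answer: 77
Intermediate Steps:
B(f, o) = 36 + 4*f - 4*o/f (B(f, o) = 36 - 4*(o/f + f/(-1)) = 36 - 4*(o/f + f*(-1)) = 36 - 4*(o/f - f) = 36 - 4*(-f + o/f) = 36 + (4*f - 4*o/f) = 36 + 4*f - 4*o/f)
R(q) = 3 + 2*q (R(q) = (3 + (q + 0)) + q = (3 + q) + q = 3 + 2*q)
E(v) = v + v*(32 + 4*v) (E(v) = (36 + 4*v - 4*v/v)*v + v = (36 + 4*v - 4)*v + v = (32 + 4*v)*v + v = v*(32 + 4*v) + v = v + v*(32 + 4*v))
E(2) + R(-2)*5 = 2*(33 + 4*2) + (3 + 2*(-2))*5 = 2*(33 + 8) + (3 - 4)*5 = 2*41 - 1*5 = 82 - 5 = 77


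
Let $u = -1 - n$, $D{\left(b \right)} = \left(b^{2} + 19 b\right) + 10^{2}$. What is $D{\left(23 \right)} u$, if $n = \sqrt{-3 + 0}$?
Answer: $-1066 - 1066 i \sqrt{3} \approx -1066.0 - 1846.4 i$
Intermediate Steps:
$n = i \sqrt{3}$ ($n = \sqrt{-3} = i \sqrt{3} \approx 1.732 i$)
$D{\left(b \right)} = 100 + b^{2} + 19 b$ ($D{\left(b \right)} = \left(b^{2} + 19 b\right) + 100 = 100 + b^{2} + 19 b$)
$u = -1 - i \sqrt{3} \approx -1.0 - 1.732 i$
$D{\left(23 \right)} u = \left(100 + 23^{2} + 19 \cdot 23\right) \left(-1 - i \sqrt{3}\right) = \left(100 + 529 + 437\right) \left(-1 - i \sqrt{3}\right) = 1066 \left(-1 - i \sqrt{3}\right) = -1066 - 1066 i \sqrt{3}$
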